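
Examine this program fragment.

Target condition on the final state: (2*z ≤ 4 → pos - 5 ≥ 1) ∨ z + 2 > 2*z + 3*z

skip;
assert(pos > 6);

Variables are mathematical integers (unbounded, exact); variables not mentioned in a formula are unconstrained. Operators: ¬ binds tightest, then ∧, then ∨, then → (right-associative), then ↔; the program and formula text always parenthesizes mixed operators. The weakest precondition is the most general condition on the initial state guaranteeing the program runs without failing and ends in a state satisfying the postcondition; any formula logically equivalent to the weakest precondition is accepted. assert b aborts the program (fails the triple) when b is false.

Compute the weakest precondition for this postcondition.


Working backward. After the program, the postcondition (2*z ≤ 4 → pos - 5 ≥ 1) ∨ z + 2 > 2*z + 3*z must hold; in canonical form it is (2*z ≤ 4 → pos ≥ 6) ∨ 4*z < 2.
Before assert pos > 6: pos > 6 ∧ ((2*z ≤ 4 → pos ≥ 6) ∨ 4*z < 2)
Before skip: pos > 6 ∧ ((2*z ≤ 4 → pos ≥ 6) ∨ 4*z < 2)
Answer: WP = pos > 6 ∧ ((2*z ≤ 4 → pos ≥ 6) ∨ 4*z < 2)


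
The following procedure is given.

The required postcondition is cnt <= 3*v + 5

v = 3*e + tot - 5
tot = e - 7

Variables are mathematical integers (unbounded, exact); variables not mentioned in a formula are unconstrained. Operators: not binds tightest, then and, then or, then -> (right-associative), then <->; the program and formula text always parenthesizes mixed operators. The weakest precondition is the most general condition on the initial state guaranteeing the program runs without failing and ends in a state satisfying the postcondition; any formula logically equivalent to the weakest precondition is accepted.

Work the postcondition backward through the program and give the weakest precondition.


Working backward. After the program, cnt <= 3*v + 5 must hold.
Before tot := e - 7: cnt <= 3*v + 5
Before v := 3*e + tot - 5: cnt <= 9*e + 3*tot - 10
Answer: WP = cnt <= 9*e + 3*tot - 10


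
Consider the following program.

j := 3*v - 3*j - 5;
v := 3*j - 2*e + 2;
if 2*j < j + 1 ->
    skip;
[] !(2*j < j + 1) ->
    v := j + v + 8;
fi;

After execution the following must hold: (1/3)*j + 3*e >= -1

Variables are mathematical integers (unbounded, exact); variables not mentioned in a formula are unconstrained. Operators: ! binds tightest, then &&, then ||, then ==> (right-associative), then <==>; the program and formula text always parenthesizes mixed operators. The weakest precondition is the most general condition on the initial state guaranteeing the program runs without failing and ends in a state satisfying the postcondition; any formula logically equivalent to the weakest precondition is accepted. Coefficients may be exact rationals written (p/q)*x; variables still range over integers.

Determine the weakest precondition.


Working backward. After the program, the postcondition (1/3)*j + 3*e >= -1 must hold; in canonical form it is 3*e + (1/3)*j >= -1.
Then branch requires 3*e + (1/3)*j >= -1; else branch requires 3*e + (1/3)*j >= -1.
Before the if: (j < 1 ==> 3*e + (1/3)*j >= -1) && ((!(j < 1)) ==> 3*e + (1/3)*j >= -1)
Before v := 3*j - 2*e + 2: (j < 1 ==> 3*e + (1/3)*j >= -1) && ((!(j < 1)) ==> 3*e + (1/3)*j >= -1)
Before j := 3*v - 3*j - 5: (3*v < 3*j + 6 ==> 3*e + v >= j + 2/3) && ((!(3*v < 3*j + 6)) ==> 3*e + v >= j + 2/3)
Answer: WP = (3*v < 3*j + 6 ==> 3*e + v >= j + 2/3) && ((!(3*v < 3*j + 6)) ==> 3*e + v >= j + 2/3)


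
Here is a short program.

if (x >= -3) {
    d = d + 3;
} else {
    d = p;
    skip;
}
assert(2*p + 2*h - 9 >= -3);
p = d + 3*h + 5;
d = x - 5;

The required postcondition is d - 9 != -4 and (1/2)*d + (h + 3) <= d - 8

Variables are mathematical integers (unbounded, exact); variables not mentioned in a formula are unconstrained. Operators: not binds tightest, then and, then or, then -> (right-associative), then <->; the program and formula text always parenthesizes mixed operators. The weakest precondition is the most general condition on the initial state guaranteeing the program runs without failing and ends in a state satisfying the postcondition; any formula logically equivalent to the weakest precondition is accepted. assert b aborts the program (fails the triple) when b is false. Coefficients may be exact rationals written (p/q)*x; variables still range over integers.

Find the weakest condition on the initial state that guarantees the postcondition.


Working backward. After the program, the postcondition d - 9 != -4 and (1/2)*d + (h + 3) <= d - 8 must hold; in canonical form it is d != 5 and h <= (1/2)*d - 11.
Before d := x - 5: x != 10 and h <= (1/2)*x - 27/2
Before p := d + 3*h + 5: x != 10 and h <= (1/2)*x - 27/2
Before assert 2*p + 2*h - 9 >= -3: 2*h + 2*p >= 6 and x != 10 and h <= (1/2)*x - 27/2
Then branch requires 2*h + 2*p >= 6 and x != 10 and h <= (1/2)*x - 27/2; else branch requires 2*h + 2*p >= 6 and x != 10 and h <= (1/2)*x - 27/2.
Before the if: (x >= -3 -> (2*h + 2*p >= 6 and x != 10 and h <= (1/2)*x - 27/2)) and ((not (x >= -3)) -> (2*h + 2*p >= 6 and x != 10 and h <= (1/2)*x - 27/2))
Answer: WP = (x >= -3 -> (2*h + 2*p >= 6 and x != 10 and h <= (1/2)*x - 27/2)) and ((not (x >= -3)) -> (2*h + 2*p >= 6 and x != 10 and h <= (1/2)*x - 27/2))


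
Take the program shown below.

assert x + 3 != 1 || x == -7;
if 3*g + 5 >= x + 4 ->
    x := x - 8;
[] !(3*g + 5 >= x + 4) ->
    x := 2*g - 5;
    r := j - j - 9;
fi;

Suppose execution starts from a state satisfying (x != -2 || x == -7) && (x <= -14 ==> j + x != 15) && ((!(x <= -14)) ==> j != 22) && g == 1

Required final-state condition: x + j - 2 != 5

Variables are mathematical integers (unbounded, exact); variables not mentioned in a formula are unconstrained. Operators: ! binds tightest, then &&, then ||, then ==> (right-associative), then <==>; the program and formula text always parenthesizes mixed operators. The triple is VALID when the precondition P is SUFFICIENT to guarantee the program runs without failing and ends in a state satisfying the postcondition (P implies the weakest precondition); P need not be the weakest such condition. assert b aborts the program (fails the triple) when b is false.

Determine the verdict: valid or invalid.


Working backward. After the program, the postcondition x + j - 2 != 5 must hold; in canonical form it is j + x != 7.
Then branch requires j + x != 15; else branch requires 2*g + j != 12.
Before the if: (3*g >= x - 1 ==> j + x != 15) && ((!(3*g >= x - 1)) ==> 2*g + j != 12)
Before assert x + 3 != 1 || x == -7: (x != -2 || x == -7) && (3*g >= x - 1 ==> j + x != 15) && ((!(3*g >= x - 1)) ==> 2*g + j != 12)
The weakest precondition is (x != -2 || x == -7) && (3*g >= x - 1 ==> j + x != 15) && ((!(3*g >= x - 1)) ==> 2*g + j != 12).
Check whether (x != -2 || x == -7) && (x <= -14 ==> j + x != 15) && ((!(x <= -14)) ==> j != 22) && g == 1 implies it.
Countermodel: at the initial state g = 1, j = 10, x = 6, the precondition holds but the weakest precondition fails.
Answer: invalid


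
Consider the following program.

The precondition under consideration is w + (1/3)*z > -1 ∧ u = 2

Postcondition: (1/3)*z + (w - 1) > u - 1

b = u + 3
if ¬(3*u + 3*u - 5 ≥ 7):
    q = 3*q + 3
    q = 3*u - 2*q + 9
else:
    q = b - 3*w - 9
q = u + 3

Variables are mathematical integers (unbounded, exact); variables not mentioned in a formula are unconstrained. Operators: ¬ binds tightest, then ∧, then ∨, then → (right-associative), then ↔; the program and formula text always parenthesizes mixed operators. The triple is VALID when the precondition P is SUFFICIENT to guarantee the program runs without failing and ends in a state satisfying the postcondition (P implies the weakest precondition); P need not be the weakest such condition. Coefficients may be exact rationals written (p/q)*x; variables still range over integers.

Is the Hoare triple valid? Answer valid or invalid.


Working backward. After the program, the postcondition (1/3)*z + (w - 1) > u - 1 must hold; in canonical form it is w + (1/3)*z > u.
Before q := u + 3: w + (1/3)*z > u
Then branch requires w + (1/3)*z > u; else branch requires w + (1/3)*z > u.
Before the if: ((¬(6*u ≥ 12)) → w + (1/3)*z > u) ∧ (6*u ≥ 12 → w + (1/3)*z > u)
Before b := u + 3: ((¬(6*u ≥ 12)) → w + (1/3)*z > u) ∧ (6*u ≥ 12 → w + (1/3)*z > u)
The weakest precondition is ((¬(6*u ≥ 12)) → w + (1/3)*z > u) ∧ (6*u ≥ 12 → w + (1/3)*z > u).
Check whether w + (1/3)*z > -1 ∧ u = 2 implies it.
Countermodel: at the initial state u = 2, w = 0, z = -2, the precondition holds but the weakest precondition fails.
Answer: invalid


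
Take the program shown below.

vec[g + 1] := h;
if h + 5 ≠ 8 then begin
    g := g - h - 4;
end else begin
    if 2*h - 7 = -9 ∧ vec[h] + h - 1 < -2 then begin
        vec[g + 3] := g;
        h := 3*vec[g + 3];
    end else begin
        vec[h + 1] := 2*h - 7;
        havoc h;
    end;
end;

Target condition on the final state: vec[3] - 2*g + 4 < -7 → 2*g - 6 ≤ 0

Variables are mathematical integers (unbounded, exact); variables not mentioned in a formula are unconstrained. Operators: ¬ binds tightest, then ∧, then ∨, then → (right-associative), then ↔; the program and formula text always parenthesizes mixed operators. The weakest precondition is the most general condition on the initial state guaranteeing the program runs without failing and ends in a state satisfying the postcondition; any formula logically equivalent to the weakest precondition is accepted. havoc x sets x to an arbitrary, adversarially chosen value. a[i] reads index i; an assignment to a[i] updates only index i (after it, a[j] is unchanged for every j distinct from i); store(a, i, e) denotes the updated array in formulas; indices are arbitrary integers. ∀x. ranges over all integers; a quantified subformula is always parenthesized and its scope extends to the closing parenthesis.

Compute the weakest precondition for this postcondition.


Working backward. After the program, the postcondition vec[3] - 2*g + 4 < -7 → 2*g - 6 ≤ 0 must hold; in canonical form it is vec[3] < 2*g - 11 → 2*g ≤ 6.
Then branch requires vec[3] + 2*h < 2*g - 19 → 2*g ≤ 2*h + 14; else branch requires ((2*h = -2 ∧ vec[h] + h < -1) → (store(vec, g + 3, g)[3] < 2*g - 11 → 2*g ≤ 6)) ∧ ((¬(2*h = -2 ∧ vec[h] + h < -1)) → (store(vec, h + 1, 2*h - 7)[3] < 2*g - 11 → 2*g ≤ 6)).
Before the if: (h ≠ 3 → (vec[3] + 2*h < 2*g - 19 → 2*g ≤ 2*h + 14)) ∧ ((¬(h ≠ 3)) → (((2*h = -2 ∧ vec[h] + h < -1) → (store(vec, g + 3, g)[3] < 2*g - 11 → 2*g ≤ 6)) ∧ ((¬(2*h = -2 ∧ vec[h] + h < -1)) → (store(vec, h + 1, 2*h - 7)[3] < 2*g - 11 → 2*g ≤ 6))))
Before vec[g + 1] := h: (h ≠ 3 → (store(vec, g + 1, h)[3] + 2*h < 2*g - 19 → 2*g ≤ 2*h + 14)) ∧ ((¬(h ≠ 3)) → (((2*h = -2 ∧ store(vec, g + 1, h)[h] + h < -1) → (store(store(vec, g + 1, h), g + 3, g)[3] < 2*g - 11 → 2*g ≤ 6)) ∧ ((¬(2*h = -2 ∧ store(vec, g + 1, h)[h] + h < -1)) → (store(store(vec, g + 1, h), h + 1, 2*h - 7)[3] < 2*g - 11 → 2*g ≤ 6))))
Answer: WP = (h ≠ 3 → (store(vec, g + 1, h)[3] + 2*h < 2*g - 19 → 2*g ≤ 2*h + 14)) ∧ ((¬(h ≠ 3)) → (((2*h = -2 ∧ store(vec, g + 1, h)[h] + h < -1) → (store(store(vec, g + 1, h), g + 3, g)[3] < 2*g - 11 → 2*g ≤ 6)) ∧ ((¬(2*h = -2 ∧ store(vec, g + 1, h)[h] + h < -1)) → (store(store(vec, g + 1, h), h + 1, 2*h - 7)[3] < 2*g - 11 → 2*g ≤ 6))))


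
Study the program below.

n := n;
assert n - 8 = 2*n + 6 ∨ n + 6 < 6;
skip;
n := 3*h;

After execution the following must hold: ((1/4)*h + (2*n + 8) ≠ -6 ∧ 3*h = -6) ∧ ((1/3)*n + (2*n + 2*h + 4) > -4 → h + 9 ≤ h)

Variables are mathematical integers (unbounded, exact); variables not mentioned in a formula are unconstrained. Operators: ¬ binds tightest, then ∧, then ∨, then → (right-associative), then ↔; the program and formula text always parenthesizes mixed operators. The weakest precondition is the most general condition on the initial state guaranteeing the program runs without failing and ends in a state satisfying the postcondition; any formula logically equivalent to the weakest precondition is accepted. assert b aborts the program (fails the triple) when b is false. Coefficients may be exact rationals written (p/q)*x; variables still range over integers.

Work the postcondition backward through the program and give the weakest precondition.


Working backward. After the program, the postcondition ((1/4)*h + (2*n + 8) ≠ -6 ∧ 3*h = -6) ∧ ((1/3)*n + (2*n + 2*h + 4) > -4 → h + 9 ≤ h) must hold; in canonical form it is (1/4)*h + 2*n ≠ -14 ∧ 3*h = -6 ∧ (¬(2*h + (7/3)*n > -8)).
Before n := 3*h: (25/4)*h ≠ -14 ∧ 3*h = -6 ∧ (¬(9*h > -8))
Before skip: (25/4)*h ≠ -14 ∧ 3*h = -6 ∧ (¬(9*h > -8))
Before assert n - 8 = 2*n + 6 ∨ n + 6 < 6: (n = -14 ∨ n < 0) ∧ (25/4)*h ≠ -14 ∧ 3*h = -6 ∧ (¬(9*h > -8))
Before n := n: (n = -14 ∨ n < 0) ∧ (25/4)*h ≠ -14 ∧ 3*h = -6 ∧ (¬(9*h > -8))
Answer: WP = (n = -14 ∨ n < 0) ∧ (25/4)*h ≠ -14 ∧ 3*h = -6 ∧ (¬(9*h > -8))


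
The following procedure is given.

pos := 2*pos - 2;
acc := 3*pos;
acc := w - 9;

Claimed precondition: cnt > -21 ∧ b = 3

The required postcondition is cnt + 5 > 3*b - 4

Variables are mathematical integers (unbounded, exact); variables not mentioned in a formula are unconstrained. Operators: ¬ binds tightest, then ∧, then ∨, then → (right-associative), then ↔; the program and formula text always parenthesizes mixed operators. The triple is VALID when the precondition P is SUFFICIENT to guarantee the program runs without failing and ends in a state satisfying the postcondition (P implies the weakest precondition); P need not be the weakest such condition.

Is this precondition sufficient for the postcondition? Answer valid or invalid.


Working backward. After the program, the postcondition cnt + 5 > 3*b - 4 must hold; in canonical form it is cnt > 3*b - 9.
Before acc := w - 9: cnt > 3*b - 9
Before acc := 3*pos: cnt > 3*b - 9
Before pos := 2*pos - 2: cnt > 3*b - 9
The weakest precondition is cnt > 3*b - 9.
Check whether cnt > -21 ∧ b = 3 implies it.
Countermodel: at the initial state b = 3, cnt = 0, the precondition holds but the weakest precondition fails.
Answer: invalid


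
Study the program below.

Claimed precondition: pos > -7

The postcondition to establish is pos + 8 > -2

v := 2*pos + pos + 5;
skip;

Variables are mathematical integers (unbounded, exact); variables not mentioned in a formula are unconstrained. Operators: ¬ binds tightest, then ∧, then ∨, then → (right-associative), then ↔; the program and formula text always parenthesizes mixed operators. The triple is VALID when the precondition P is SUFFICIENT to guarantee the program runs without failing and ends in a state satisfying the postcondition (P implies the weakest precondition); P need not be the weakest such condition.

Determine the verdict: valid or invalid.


Working backward. After the program, the postcondition pos + 8 > -2 must hold; in canonical form it is pos > -10.
Before skip: pos > -10
Before v := 2*pos + pos + 5: pos > -10
The weakest precondition is pos > -10.
Check whether pos > -7 implies it.
Every state satisfying the precondition satisfies the weakest precondition: the implication holds.
Answer: valid


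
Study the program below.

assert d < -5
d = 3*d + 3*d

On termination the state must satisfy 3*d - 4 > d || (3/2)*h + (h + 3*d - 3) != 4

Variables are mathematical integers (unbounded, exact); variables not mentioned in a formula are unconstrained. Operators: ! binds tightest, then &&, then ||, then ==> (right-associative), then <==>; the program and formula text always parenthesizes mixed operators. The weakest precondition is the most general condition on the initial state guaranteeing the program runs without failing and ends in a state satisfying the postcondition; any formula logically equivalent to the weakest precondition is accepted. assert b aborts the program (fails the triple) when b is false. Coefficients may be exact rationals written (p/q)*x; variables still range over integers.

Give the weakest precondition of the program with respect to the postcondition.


Working backward. After the program, the postcondition 3*d - 4 > d || (3/2)*h + (h + 3*d - 3) != 4 must hold; in canonical form it is 2*d > 4 || 3*d + (5/2)*h != 7.
Before d := 3*d + 3*d: 12*d > 4 || 18*d + (5/2)*h != 7
Before assert d < -5: d < -5 && (12*d > 4 || 18*d + (5/2)*h != 7)
Answer: WP = d < -5 && (12*d > 4 || 18*d + (5/2)*h != 7)


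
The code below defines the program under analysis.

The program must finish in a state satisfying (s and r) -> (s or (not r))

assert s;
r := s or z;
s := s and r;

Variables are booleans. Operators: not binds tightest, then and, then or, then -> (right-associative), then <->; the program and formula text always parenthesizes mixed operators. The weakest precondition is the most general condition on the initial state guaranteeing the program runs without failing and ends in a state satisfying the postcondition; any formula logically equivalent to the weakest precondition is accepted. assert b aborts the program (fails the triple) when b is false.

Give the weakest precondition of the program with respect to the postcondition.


Working backward. After the program, (s and r) -> (s or (not r)) must hold.
Before s := s and r: (s and r) -> ((s and r) or (not r))
Before r := s or z: (s and (s or z)) -> ((s and (s or z)) or (not (s or z)))
Before assert s: s and ((s and (s or z)) -> ((s and (s or z)) or (not (s or z))))
Answer: WP = s and ((s and (s or z)) -> ((s and (s or z)) or (not (s or z))))


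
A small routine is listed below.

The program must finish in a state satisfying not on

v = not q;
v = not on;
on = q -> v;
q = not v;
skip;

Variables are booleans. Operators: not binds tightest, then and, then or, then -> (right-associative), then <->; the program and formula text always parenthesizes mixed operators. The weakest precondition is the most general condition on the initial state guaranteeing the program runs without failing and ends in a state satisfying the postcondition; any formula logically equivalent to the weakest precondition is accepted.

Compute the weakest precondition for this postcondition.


Working backward. After the program, not on must hold.
Before skip: not on
Before q := not v: not on
Before on := q -> v: not (q -> v)
Before v := not on: not (q -> (not on))
Before v := not q: not (q -> (not on))
Answer: WP = not (q -> (not on))


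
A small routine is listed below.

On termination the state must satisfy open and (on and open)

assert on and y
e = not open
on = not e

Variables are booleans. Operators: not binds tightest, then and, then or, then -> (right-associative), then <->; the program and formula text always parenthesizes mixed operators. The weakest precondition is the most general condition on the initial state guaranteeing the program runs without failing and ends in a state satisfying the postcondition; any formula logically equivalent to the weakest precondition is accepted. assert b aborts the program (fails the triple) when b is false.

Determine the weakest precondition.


Working backward. After the program, the postcondition open and (on and open) must hold; in canonical form it is open and on.
Before on := not e: open and (not e)
Before e := not open: open
Before assert on and y: on and y and open
Answer: WP = on and y and open


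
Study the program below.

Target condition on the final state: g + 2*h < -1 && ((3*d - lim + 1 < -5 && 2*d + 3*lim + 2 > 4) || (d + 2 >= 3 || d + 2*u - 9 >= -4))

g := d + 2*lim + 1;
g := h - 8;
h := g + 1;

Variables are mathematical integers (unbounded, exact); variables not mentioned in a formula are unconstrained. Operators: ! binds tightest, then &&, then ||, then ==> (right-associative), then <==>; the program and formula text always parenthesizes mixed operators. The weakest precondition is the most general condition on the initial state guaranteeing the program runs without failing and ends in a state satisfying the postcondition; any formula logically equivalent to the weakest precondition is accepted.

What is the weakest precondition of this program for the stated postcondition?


Working backward. After the program, the postcondition g + 2*h < -1 && ((3*d - lim + 1 < -5 && 2*d + 3*lim + 2 > 4) || (d + 2 >= 3 || d + 2*u - 9 >= -4)) must hold; in canonical form it is g + 2*h < -1 && ((3*d < lim - 6 && 2*d + 3*lim > 2) || d >= 1 || d + 2*u >= 5).
Before h := g + 1: 3*g < -3 && ((3*d < lim - 6 && 2*d + 3*lim > 2) || d >= 1 || d + 2*u >= 5)
Before g := h - 8: 3*h < 21 && ((3*d < lim - 6 && 2*d + 3*lim > 2) || d >= 1 || d + 2*u >= 5)
Before g := d + 2*lim + 1: 3*h < 21 && ((3*d < lim - 6 && 2*d + 3*lim > 2) || d >= 1 || d + 2*u >= 5)
Answer: WP = 3*h < 21 && ((3*d < lim - 6 && 2*d + 3*lim > 2) || d >= 1 || d + 2*u >= 5)


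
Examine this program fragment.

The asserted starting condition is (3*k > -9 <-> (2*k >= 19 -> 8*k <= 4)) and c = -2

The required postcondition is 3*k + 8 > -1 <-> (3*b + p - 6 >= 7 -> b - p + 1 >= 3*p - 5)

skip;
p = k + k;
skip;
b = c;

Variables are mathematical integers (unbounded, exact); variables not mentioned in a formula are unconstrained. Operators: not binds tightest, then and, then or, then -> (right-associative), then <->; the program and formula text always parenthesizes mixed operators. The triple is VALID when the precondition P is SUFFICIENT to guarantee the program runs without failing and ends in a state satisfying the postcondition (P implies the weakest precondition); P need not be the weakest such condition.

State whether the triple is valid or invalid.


Working backward. After the program, the postcondition 3*k + 8 > -1 <-> (3*b + p - 6 >= 7 -> b - p + 1 >= 3*p - 5) must hold; in canonical form it is 3*k > -9 <-> (3*b + p >= 13 -> b >= 4*p - 6).
Before b := c: 3*k > -9 <-> (3*c + p >= 13 -> c >= 4*p - 6)
Before skip: 3*k > -9 <-> (3*c + p >= 13 -> c >= 4*p - 6)
Before p := k + k: 3*k > -9 <-> (3*c + 2*k >= 13 -> c >= 8*k - 6)
Before skip: 3*k > -9 <-> (3*c + 2*k >= 13 -> c >= 8*k - 6)
The weakest precondition is 3*k > -9 <-> (3*c + 2*k >= 13 -> c >= 8*k - 6).
Check whether (3*k > -9 <-> (2*k >= 19 -> 8*k <= 4)) and c = -2 implies it.
Every state satisfying the precondition satisfies the weakest precondition: the implication holds.
Answer: valid


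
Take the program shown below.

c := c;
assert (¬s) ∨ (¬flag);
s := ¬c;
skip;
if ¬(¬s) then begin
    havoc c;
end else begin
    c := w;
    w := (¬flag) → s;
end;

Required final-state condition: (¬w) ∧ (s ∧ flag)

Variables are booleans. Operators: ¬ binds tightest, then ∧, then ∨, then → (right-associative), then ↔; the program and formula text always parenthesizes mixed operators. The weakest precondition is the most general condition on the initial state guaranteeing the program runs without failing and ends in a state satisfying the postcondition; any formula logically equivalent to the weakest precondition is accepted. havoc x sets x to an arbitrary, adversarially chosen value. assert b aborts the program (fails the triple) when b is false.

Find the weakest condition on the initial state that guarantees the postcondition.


Working backward. After the program, the postcondition (¬w) ∧ (s ∧ flag) must hold; in canonical form it is (¬w) ∧ s ∧ flag.
Then branch requires (¬w) ∧ s ∧ flag; else branch requires (¬((¬flag) → s)) ∧ s ∧ flag.
Before the if: (s → ((¬w) ∧ s ∧ flag)) ∧ ((¬s) → ((¬((¬flag) → s)) ∧ s ∧ flag))
Before skip: (s → ((¬w) ∧ s ∧ flag)) ∧ ((¬s) → ((¬((¬flag) → s)) ∧ s ∧ flag))
Before s := ¬c: ((¬c) → ((¬w) ∧ (¬c) ∧ flag)) ∧ (c → ((¬((¬flag) → (¬c))) ∧ (¬c) ∧ flag))
Before assert (¬s) ∨ (¬flag): ((¬s) ∨ (¬flag)) ∧ ((¬c) → ((¬w) ∧ (¬c) ∧ flag)) ∧ (c → ((¬((¬flag) → (¬c))) ∧ (¬c) ∧ flag))
Before c := c: ((¬s) ∨ (¬flag)) ∧ ((¬c) → ((¬w) ∧ (¬c) ∧ flag)) ∧ (c → ((¬((¬flag) → (¬c))) ∧ (¬c) ∧ flag))
Answer: WP = ((¬s) ∨ (¬flag)) ∧ ((¬c) → ((¬w) ∧ (¬c) ∧ flag)) ∧ (c → ((¬((¬flag) → (¬c))) ∧ (¬c) ∧ flag))


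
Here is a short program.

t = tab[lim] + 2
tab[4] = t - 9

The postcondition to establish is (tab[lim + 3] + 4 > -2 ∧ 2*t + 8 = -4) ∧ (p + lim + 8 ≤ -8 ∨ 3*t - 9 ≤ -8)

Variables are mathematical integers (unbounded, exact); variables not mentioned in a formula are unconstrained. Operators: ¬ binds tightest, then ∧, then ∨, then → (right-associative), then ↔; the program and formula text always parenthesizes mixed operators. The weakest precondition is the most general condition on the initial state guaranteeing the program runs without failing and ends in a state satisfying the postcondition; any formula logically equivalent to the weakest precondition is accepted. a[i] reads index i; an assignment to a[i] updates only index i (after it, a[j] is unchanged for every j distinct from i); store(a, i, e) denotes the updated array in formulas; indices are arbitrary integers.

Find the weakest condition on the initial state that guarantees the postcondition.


Working backward. After the program, the postcondition (tab[lim + 3] + 4 > -2 ∧ 2*t + 8 = -4) ∧ (p + lim + 8 ≤ -8 ∨ 3*t - 9 ≤ -8) must hold; in canonical form it is tab[lim + 3] > -6 ∧ 2*t = -12 ∧ (lim + p ≤ -16 ∨ 3*t ≤ 1).
Before tab[4] := t - 9: store(tab, 4, t - 9)[lim + 3] > -6 ∧ 2*t = -12 ∧ (lim + p ≤ -16 ∨ 3*t ≤ 1)
Before t := tab[lim] + 2: store(tab, 4, tab[lim] - 7)[lim + 3] > -6 ∧ 2*tab[lim] = -16 ∧ (lim + p ≤ -16 ∨ 3*tab[lim] ≤ -5)
Answer: WP = store(tab, 4, tab[lim] - 7)[lim + 3] > -6 ∧ 2*tab[lim] = -16 ∧ (lim + p ≤ -16 ∨ 3*tab[lim] ≤ -5)


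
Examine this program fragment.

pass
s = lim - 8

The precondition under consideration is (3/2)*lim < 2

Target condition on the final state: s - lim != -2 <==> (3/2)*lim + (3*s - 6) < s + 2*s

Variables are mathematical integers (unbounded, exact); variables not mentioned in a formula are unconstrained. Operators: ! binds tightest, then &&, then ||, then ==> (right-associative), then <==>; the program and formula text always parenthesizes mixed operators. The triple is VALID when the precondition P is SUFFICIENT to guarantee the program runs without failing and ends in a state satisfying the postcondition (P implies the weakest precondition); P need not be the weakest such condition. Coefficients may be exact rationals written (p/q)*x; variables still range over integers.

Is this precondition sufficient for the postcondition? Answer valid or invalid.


Working backward. After the program, the postcondition s - lim != -2 <==> (3/2)*lim + (3*s - 6) < s + 2*s must hold; in canonical form it is s != lim - 2 <==> (3/2)*lim < 6.
Before s := lim - 8: (3/2)*lim < 6
Before skip: (3/2)*lim < 6
The weakest precondition is (3/2)*lim < 6.
Check whether (3/2)*lim < 2 implies it.
Every state satisfying the precondition satisfies the weakest precondition: the implication holds.
Answer: valid


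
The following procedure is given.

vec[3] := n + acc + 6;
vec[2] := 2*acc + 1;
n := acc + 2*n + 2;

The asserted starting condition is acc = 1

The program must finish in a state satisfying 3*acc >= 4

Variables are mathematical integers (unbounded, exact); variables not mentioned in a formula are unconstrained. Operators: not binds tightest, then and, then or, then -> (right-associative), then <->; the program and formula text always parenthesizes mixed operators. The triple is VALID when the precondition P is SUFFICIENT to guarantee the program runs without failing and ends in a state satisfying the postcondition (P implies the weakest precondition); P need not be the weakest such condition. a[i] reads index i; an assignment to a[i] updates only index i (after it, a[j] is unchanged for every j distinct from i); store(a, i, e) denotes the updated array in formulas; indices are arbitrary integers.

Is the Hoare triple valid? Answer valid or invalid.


Working backward. After the program, 3*acc >= 4 must hold.
Before n := acc + 2*n + 2: 3*acc >= 4
Before vec[2] := 2*acc + 1: 3*acc >= 4
Before vec[3] := n + acc + 6: 3*acc >= 4
The weakest precondition is 3*acc >= 4.
Check whether acc = 1 implies it.
Countermodel: at the initial state acc = 1, the precondition holds but the weakest precondition fails.
Answer: invalid


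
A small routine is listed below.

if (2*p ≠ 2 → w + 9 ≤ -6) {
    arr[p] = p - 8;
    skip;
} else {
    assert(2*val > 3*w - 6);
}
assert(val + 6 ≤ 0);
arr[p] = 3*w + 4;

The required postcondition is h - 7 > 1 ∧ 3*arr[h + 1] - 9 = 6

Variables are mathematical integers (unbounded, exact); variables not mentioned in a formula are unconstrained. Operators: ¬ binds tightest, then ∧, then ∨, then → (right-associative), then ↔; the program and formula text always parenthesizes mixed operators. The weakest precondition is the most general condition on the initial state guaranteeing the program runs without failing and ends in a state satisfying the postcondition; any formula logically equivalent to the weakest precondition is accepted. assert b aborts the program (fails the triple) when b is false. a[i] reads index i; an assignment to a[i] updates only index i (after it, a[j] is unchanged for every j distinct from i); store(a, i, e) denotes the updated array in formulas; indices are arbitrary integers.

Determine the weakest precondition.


Working backward. After the program, the postcondition h - 7 > 1 ∧ 3*arr[h + 1] - 9 = 6 must hold; in canonical form it is h > 8 ∧ 3*arr[h + 1] = 15.
Before arr[p] := 3*w + 4: h > 8 ∧ 3*store(arr, p, 3*w + 4)[h + 1] = 15
Before assert val + 6 ≤ 0: val ≤ -6 ∧ h > 8 ∧ 3*store(arr, p, 3*w + 4)[h + 1] = 15
Then branch requires val ≤ -6 ∧ h > 8 ∧ 3*store(store(arr, p, p - 8), p, 3*w + 4)[h + 1] = 15; else branch requires 2*val > 3*w - 6 ∧ val ≤ -6 ∧ h > 8 ∧ 3*store(arr, p, 3*w + 4)[h + 1] = 15.
Before the if: ((2*p ≠ 2 → w ≤ -15) → (val ≤ -6 ∧ h > 8 ∧ 3*store(store(arr, p, p - 8), p, 3*w + 4)[h + 1] = 15)) ∧ ((¬(2*p ≠ 2 → w ≤ -15)) → (2*val > 3*w - 6 ∧ val ≤ -6 ∧ h > 8 ∧ 3*store(arr, p, 3*w + 4)[h + 1] = 15))
Answer: WP = ((2*p ≠ 2 → w ≤ -15) → (val ≤ -6 ∧ h > 8 ∧ 3*store(store(arr, p, p - 8), p, 3*w + 4)[h + 1] = 15)) ∧ ((¬(2*p ≠ 2 → w ≤ -15)) → (2*val > 3*w - 6 ∧ val ≤ -6 ∧ h > 8 ∧ 3*store(arr, p, 3*w + 4)[h + 1] = 15))


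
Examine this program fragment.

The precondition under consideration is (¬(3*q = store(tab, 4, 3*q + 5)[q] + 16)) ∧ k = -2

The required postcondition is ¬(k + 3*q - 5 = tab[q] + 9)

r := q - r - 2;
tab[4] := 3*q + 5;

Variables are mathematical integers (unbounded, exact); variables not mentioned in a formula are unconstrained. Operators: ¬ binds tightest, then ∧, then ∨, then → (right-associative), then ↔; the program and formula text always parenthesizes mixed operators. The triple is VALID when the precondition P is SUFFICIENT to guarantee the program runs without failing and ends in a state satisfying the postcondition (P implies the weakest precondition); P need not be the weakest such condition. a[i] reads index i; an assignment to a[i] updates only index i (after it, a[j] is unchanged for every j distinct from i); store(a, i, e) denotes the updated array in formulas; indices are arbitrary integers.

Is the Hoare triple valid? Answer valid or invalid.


Working backward. After the program, the postcondition ¬(k + 3*q - 5 = tab[q] + 9) must hold; in canonical form it is ¬(k + 3*q = tab[q] + 14).
Before tab[4] := 3*q + 5: ¬(k + 3*q = store(tab, 4, 3*q + 5)[q] + 14)
Before r := q - r - 2: ¬(k + 3*q = store(tab, 4, 3*q + 5)[q] + 14)
The weakest precondition is ¬(k + 3*q = store(tab, 4, 3*q + 5)[q] + 14).
Check whether (¬(3*q = store(tab, 4, 3*q + 5)[q] + 16)) ∧ k = -2 implies it.
Every state satisfying the precondition satisfies the weakest precondition: the implication holds.
Answer: valid


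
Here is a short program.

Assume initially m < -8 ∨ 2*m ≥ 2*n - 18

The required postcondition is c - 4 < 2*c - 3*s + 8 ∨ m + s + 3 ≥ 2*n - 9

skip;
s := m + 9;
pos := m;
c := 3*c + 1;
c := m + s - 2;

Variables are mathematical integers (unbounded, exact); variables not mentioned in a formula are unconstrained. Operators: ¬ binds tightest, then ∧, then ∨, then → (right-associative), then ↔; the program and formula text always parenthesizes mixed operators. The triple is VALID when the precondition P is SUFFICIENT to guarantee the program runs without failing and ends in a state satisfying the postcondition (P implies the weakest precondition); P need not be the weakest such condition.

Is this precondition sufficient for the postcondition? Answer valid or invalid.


Working backward. After the program, the postcondition c - 4 < 2*c - 3*s + 8 ∨ m + s + 3 ≥ 2*n - 9 must hold; in canonical form it is 3*s < c + 12 ∨ m + s ≥ 2*n - 12.
Before c := m + s - 2: 2*s < m + 10 ∨ m + s ≥ 2*n - 12
Before c := 3*c + 1: 2*s < m + 10 ∨ m + s ≥ 2*n - 12
Before pos := m: 2*s < m + 10 ∨ m + s ≥ 2*n - 12
Before s := m + 9: m < -8 ∨ 2*m ≥ 2*n - 21
Before skip: m < -8 ∨ 2*m ≥ 2*n - 21
The weakest precondition is m < -8 ∨ 2*m ≥ 2*n - 21.
Check whether m < -8 ∨ 2*m ≥ 2*n - 18 implies it.
Every state satisfying the precondition satisfies the weakest precondition: the implication holds.
Answer: valid


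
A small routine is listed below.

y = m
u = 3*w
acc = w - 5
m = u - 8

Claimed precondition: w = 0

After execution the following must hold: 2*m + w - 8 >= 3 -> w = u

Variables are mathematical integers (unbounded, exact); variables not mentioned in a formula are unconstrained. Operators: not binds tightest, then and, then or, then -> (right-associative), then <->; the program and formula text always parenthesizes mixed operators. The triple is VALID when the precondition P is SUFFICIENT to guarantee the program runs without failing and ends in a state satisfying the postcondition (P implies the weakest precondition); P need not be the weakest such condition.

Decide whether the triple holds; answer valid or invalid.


Working backward. After the program, the postcondition 2*m + w - 8 >= 3 -> w = u must hold; in canonical form it is 2*m + w >= 11 -> w = u.
Before m := u - 8: 2*u + w >= 27 -> w = u
Before acc := w - 5: 2*u + w >= 27 -> w = u
Before u := 3*w: 7*w >= 27 -> 2*w = 0
Before y := m: 7*w >= 27 -> 2*w = 0
The weakest precondition is 7*w >= 27 -> 2*w = 0.
Check whether w = 0 implies it.
Every state satisfying the precondition satisfies the weakest precondition: the implication holds.
Answer: valid


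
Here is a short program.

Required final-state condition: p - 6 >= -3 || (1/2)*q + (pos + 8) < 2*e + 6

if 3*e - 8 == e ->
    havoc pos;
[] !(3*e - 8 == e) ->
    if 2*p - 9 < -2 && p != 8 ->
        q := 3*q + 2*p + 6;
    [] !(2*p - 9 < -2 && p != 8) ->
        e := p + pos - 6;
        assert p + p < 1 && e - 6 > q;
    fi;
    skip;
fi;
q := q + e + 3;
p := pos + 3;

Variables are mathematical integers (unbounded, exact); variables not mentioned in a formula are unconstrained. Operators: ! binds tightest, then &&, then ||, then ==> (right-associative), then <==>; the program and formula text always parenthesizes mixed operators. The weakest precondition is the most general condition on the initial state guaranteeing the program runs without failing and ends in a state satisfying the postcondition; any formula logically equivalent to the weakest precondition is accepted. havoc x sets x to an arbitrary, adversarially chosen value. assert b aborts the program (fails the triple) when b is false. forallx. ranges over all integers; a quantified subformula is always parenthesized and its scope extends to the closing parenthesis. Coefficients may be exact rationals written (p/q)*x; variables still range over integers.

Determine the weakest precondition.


Working backward. After the program, the postcondition p - 6 >= -3 || (1/2)*q + (pos + 8) < 2*e + 6 must hold; in canonical form it is p >= 3 || pos + (1/2)*q < 2*e - 2.
Before p := pos + 3: pos >= 0 || pos + (1/2)*q < 2*e - 2
Before q := q + e + 3: pos >= 0 || pos + (1/2)*q < (3/2)*e - 7/2
Then branch requires forall pos_1. (pos_1 >= 0 || pos_1 + (1/2)*q < (3/2)*e - 7/2); else branch requires ((2*p < 7 && p != 8) ==> (pos >= 0 || p + pos + (3/2)*q < (3/2)*e - 13/2)) && ((!(2*p < 7 && p != 8)) ==> (2*p < 1 && p + pos > q + 12 && (pos >= 0 || (1/2)*q < (3/2)*p + (1/2)*pos - 25/2))).
Before the if: (2*e == 8 ==> (forall pos_1. (pos_1 >= 0 || pos_1 + (1/2)*q < (3/2)*e - 7/2))) && ((!(2*e == 8)) ==> (((2*p < 7 && p != 8) ==> (pos >= 0 || p + pos + (3/2)*q < (3/2)*e - 13/2)) && ((!(2*p < 7 && p != 8)) ==> (2*p < 1 && p + pos > q + 12 && (pos >= 0 || (1/2)*q < (3/2)*p + (1/2)*pos - 25/2)))))
Answer: WP = (2*e == 8 ==> (forall pos_1. (pos_1 >= 0 || pos_1 + (1/2)*q < (3/2)*e - 7/2))) && ((!(2*e == 8)) ==> (((2*p < 7 && p != 8) ==> (pos >= 0 || p + pos + (3/2)*q < (3/2)*e - 13/2)) && ((!(2*p < 7 && p != 8)) ==> (2*p < 1 && p + pos > q + 12 && (pos >= 0 || (1/2)*q < (3/2)*p + (1/2)*pos - 25/2)))))


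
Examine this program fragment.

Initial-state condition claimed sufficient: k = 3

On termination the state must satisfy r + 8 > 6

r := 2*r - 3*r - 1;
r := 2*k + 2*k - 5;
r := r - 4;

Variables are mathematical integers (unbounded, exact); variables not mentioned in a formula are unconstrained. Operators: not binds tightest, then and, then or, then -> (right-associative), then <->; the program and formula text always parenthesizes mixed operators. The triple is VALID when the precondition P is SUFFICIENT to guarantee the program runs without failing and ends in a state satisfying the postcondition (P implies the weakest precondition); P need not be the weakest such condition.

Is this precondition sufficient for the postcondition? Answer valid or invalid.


Working backward. After the program, the postcondition r + 8 > 6 must hold; in canonical form it is r > -2.
Before r := r - 4: r > 2
Before r := 2*k + 2*k - 5: 4*k > 7
Before r := 2*r - 3*r - 1: 4*k > 7
The weakest precondition is 4*k > 7.
Check whether k = 3 implies it.
Every state satisfying the precondition satisfies the weakest precondition: the implication holds.
Answer: valid


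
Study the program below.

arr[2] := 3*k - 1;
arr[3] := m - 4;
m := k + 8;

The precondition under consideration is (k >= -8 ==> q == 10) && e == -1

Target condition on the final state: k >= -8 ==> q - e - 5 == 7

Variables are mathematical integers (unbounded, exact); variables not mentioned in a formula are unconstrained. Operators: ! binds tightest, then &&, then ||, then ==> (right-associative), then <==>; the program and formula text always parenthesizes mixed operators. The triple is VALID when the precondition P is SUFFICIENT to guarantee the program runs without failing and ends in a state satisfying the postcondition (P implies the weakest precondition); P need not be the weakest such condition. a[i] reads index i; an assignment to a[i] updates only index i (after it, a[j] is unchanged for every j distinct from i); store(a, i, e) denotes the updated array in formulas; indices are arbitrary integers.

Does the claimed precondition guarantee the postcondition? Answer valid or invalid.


Working backward. After the program, the postcondition k >= -8 ==> q - e - 5 == 7 must hold; in canonical form it is k >= -8 ==> q == e + 12.
Before m := k + 8: k >= -8 ==> q == e + 12
Before arr[3] := m - 4: k >= -8 ==> q == e + 12
Before arr[2] := 3*k - 1: k >= -8 ==> q == e + 12
The weakest precondition is k >= -8 ==> q == e + 12.
Check whether (k >= -8 ==> q == 10) && e == -1 implies it.
Countermodel: at the initial state e = -1, k = -8, q = 10, the precondition holds but the weakest precondition fails.
Answer: invalid


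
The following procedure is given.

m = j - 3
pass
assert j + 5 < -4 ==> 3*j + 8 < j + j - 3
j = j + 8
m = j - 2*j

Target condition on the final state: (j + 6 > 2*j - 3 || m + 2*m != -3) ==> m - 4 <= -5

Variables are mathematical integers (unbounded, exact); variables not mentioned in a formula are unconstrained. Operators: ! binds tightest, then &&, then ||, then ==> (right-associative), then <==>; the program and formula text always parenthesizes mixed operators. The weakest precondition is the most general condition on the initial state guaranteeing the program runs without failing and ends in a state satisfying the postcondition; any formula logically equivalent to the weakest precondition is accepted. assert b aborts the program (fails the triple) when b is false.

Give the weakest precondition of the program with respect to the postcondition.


Working backward. After the program, the postcondition (j + 6 > 2*j - 3 || m + 2*m != -3) ==> m - 4 <= -5 must hold; in canonical form it is (j < 9 || 3*m != -3) ==> m <= -1.
Before m := j - 2*j: (j < 9 || 3*j != 3) ==> j >= 1
Before j := j + 8: (j < 1 || 3*j != -21) ==> j >= -7
Before assert j + 5 < -4 ==> 3*j + 8 < j + j - 3: (j < -9 ==> j < -11) && ((j < 1 || 3*j != -21) ==> j >= -7)
Before skip: (j < -9 ==> j < -11) && ((j < 1 || 3*j != -21) ==> j >= -7)
Before m := j - 3: (j < -9 ==> j < -11) && ((j < 1 || 3*j != -21) ==> j >= -7)
Answer: WP = (j < -9 ==> j < -11) && ((j < 1 || 3*j != -21) ==> j >= -7)
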